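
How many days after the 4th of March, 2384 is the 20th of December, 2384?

291

March 2384: 31 − 4 = 27 days remain.
Then April (30), May (31), June (30), July (31), August (31), September (30), October (31), November (30): 30 + 31 + 30 + 31 + 31 + 30 + 31 + 30 = 244 days.
December 1–20, 2384: 20 days.
Total: 27 + 244 + 20 = 291 days.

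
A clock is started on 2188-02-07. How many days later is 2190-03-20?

February 2188: 29 − 7 = 22 days remain (2188 is a leap year, so February has 29 days).
Then 24 full months totalling 730 days.
March 1–20, 2190: 20 days.
Total: 22 + 730 + 20 = 772 days.

772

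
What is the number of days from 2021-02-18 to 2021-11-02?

257

February 2021: 28 − 18 = 10 days remain (2021 is not a leap year, so February has 28 days).
Then March (31), April (30), May (31), June (30), July (31), August (31), September (30), October (31): 31 + 30 + 31 + 30 + 31 + 31 + 30 + 31 = 245 days.
November 1–2, 2021: 2 days.
Total: 10 + 245 + 2 = 257 days.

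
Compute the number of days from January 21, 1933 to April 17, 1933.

January 1933: 31 − 21 = 10 days remain.
Then February 1933 (28), March (31): 28 + 31 = 59 days.
April 1–17, 1933: 17 days.
Total: 10 + 59 + 17 = 86 days.

86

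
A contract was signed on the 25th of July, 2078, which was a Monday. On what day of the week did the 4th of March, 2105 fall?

Wednesday

Day-of-year of July 25, 2078: 206.
Day-of-year of March 4, 2105: 63.
2078 has 365 days, so 365 − 206 = 159 days remain in 2078.
Full years 2079–2104: 20 common + 6 leap = 20×365 + 6×366 = 9496 days.
Total: 159 + 9496 + 63 = 9718 days.
9718 mod 7 = 2, so 2 days after Monday is Wednesday.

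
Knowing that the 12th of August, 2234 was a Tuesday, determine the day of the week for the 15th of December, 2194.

Count forward from the earlier date (December 15, 2194) to the later (August 12, 2234):
From December 15, 2194 to December 15, 2233: 39 years, of which 9 contain a Feb 29 — 30×365 + 9×366 = 14244 days.
(2200 is not a leap year (divisible by 100 but not 400).)
December 2233: 31 − 15 = 16 days remain.
Then January (31), February 2234 (28), March (31), April (30), May (31), June (30), July (31): 31 + 28 + 31 + 30 + 31 + 30 + 31 = 212 days.
August 1–12, 2234: 12 days.
Residual: 240 days.
Total: 14484 days.
14484 mod 7 = 1, so 1 day before Tuesday is Monday.

Monday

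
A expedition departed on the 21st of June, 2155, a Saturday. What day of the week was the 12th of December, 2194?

Day-of-year of June 21, 2155: 172.
Day-of-year of December 12, 2194: 346.
2155 has 365 days, so 365 − 172 = 193 days remain in 2155.
Full years 2156–2193: 28 common + 10 leap = 28×365 + 10×366 = 13880 days.
Total: 193 + 13880 + 346 = 14419 days.
14419 mod 7 = 6, so 6 days after Saturday is Friday.

Friday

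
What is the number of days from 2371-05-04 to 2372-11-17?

May 2371: 31 − 4 = 27 days remain.
Then 17 full months totalling 519 days.
November 1–17, 2372: 17 days.
Total: 27 + 519 + 17 = 563 days.

563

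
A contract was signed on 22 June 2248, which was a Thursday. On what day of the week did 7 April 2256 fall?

Monday

From June 22, 2248 to June 22, 2255: 7 years, of which 1 contains a Feb 29 — 6×365 + 1×366 = 2556 days.
June 2255: 30 − 22 = 8 days remain.
Then 9 full months totalling 275 days.
April 1–7, 2256: 7 days.
Residual: 290 days.
Total: 2846 days.
2846 mod 7 = 4, so 4 days after Thursday is Monday.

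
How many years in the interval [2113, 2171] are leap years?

Years divisible by 4: 2116, 2120, …, 2168 — 14 in all.
No century exceptions apply. Count: 14.

14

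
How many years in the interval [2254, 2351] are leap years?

23

Years divisible by 4: 2256, 2260, …, 2348 — 24 in all.
Of these, 2300 is divisible by 100 but not 400, so not leap.
Leap years: 24 − 1 = 23.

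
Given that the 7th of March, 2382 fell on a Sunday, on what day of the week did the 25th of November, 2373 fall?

Sunday

Count forward from the earlier date (November 25, 2373) to the later (March 7, 2382):
From November 25, 2373 to November 25, 2381: 8 years, of which 2 contain a Feb 29 — 6×365 + 2×366 = 2922 days.
November 2381: 30 − 25 = 5 days remain.
Then December (31), January (31), February 2382 (28): 31 + 31 + 28 = 90 days.
March 1–7, 2382: 7 days.
Residual: 102 days.
Total: 3024 days.
3024 is a multiple of 7, so the 25th of November, 2373 falls on the same weekday: Sunday.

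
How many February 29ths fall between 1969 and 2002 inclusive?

Years divisible by 4 in [1969, 2002]: 1972, 1976, 1980, 1984, 1988, 1992, 1996, 2000.
2000 is divisible by 400, so still leap.
No century exceptions apply. Count: 8.

8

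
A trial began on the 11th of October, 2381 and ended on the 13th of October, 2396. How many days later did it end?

From October 11, 2381 to October 11, 2396: 15 years, of which 4 contain a Feb 29 — 11×365 + 4×366 = 5479 days.
Within October 2396: 13 − 11 = 2 days.
Total: 5481 days.

5481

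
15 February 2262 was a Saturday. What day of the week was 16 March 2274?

Monday

Day-of-year of February 15, 2262: 46.
Day-of-year of March 16, 2274: 75.
2262 has 365 days, so 365 − 46 = 319 days remain in 2262.
Full years 2263–2273: 8 common + 3 leap = 8×365 + 3×366 = 4018 days.
Total: 319 + 4018 + 75 = 4412 days.
4412 mod 7 = 2, so 2 days after Saturday is Monday.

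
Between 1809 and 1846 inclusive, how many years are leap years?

9

Years divisible by 4 in [1809, 1846]: 1812, 1816, 1820, 1824, 1828, 1832, 1836, 1840, 1844.
No century exceptions apply. Count: 9.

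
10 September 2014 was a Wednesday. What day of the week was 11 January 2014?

Saturday

Count forward from the earlier date (January 11, 2014) to the later (September 10, 2014):
January 2014: 31 − 11 = 20 days remain.
Then February 2014 (28), March (31), April (30), May (31), June (30), July (31), August (31): 28 + 31 + 30 + 31 + 30 + 31 + 31 = 212 days.
September 1–10, 2014: 10 days.
Total: 20 + 212 + 10 = 242 days.
242 mod 7 = 4, so 4 days before Wednesday is Saturday.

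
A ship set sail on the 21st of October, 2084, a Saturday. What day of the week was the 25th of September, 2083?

Saturday

Count forward from the earlier date (September 25, 2083) to the later (October 21, 2084):
September 25, 2083 → September 25, 2084: 366 days (2084 is a leap year).
September 2084: 30 − 25 = 5 days remain.
October 1–21, 2084: 21 days.
Residual: 26 days.
Total: 392 days.
392 is a multiple of 7, so the 25th of September, 2083 falls on the same weekday: Saturday.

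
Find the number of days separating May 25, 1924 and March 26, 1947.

8340

From May 25, 1924 to May 25, 1946: 22 years, of which 5 contain a Feb 29 — 17×365 + 5×366 = 8035 days.
May 1946: 31 − 25 = 6 days remain.
Then 9 full months totalling 273 days.
March 1–26, 1947: 26 days.
Residual: 305 days.
Total: 8340 days.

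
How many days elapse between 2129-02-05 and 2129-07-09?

154

February 2129: 28 − 5 = 23 days remain (2129 is not a leap year, so February has 28 days).
Then March (31), April (30), May (31), June (30): 31 + 30 + 31 + 30 = 122 days.
July 1–9, 2129: 9 days.
Total: 23 + 122 + 9 = 154 days.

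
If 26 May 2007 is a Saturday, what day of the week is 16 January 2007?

Tuesday

Count forward from the earlier date (January 16, 2007) to the later (May 26, 2007):
January 2007: 31 − 16 = 15 days remain.
Then February 2007 (28), March (31), April (30): 28 + 31 + 30 = 89 days.
May 1–26, 2007: 26 days.
Total: 15 + 89 + 26 = 130 days.
130 mod 7 = 4, so 4 days before Saturday is Tuesday.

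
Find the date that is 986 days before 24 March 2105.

12 July 2102

Count 986 days before March 24, 2105:
Day-of-year of July 12, 2102: 193.
Day-of-year of March 24, 2105: 83.
2102 has 365 days, so 365 − 193 = 172 days remain in 2102.
Full years: 2103: 365; 2104: 366. Sum = 731.
Total: 172 + 731 + 83 = 986 days.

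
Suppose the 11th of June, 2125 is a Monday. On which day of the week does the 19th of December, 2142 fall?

From June 11, 2125 to June 11, 2142: 17 years, of which 4 contain a Feb 29 — 13×365 + 4×366 = 6209 days.
June 2142: 30 − 11 = 19 days remain.
Then July (31), August (31), September (30), October (31), November (30): 31 + 31 + 30 + 31 + 30 = 153 days.
December 1–19, 2142: 19 days.
Residual: 191 days.
Total: 6400 days.
6400 mod 7 = 2, so 2 days after Monday is Wednesday.

Wednesday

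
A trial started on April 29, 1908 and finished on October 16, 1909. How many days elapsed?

535

Day-of-year of April 29, 1908: 120.
Day-of-year of October 16, 1909: 289.
1908 has 366 days, so 366 − 120 = 246 days remain in 1908.
Total: 246 + 289 = 535 days.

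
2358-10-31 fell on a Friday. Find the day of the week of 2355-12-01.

Thursday

Count forward from the earlier date (December 1, 2355) to the later (October 31, 2358):
December 1, 2355 → December 1, 2356: 366 days (2356 is a leap year).
December 1, 2356 → December 1, 2357: 365 days.
December 2357: 31 − 1 = 30 days remain.
Then 9 full months totalling 273 days.
October 1–31, 2358: 31 days.
Residual: 334 days.
Total: 1065 days.
1065 mod 7 = 1, so 1 day before Friday is Thursday.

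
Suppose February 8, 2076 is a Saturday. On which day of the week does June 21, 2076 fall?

February 2076: 29 − 8 = 21 days remain (2076 is a leap year, so February has 29 days).
Then March (31), April (30), May (31): 31 + 30 + 31 = 92 days.
June 1–21, 2076: 21 days.
Total: 21 + 92 + 21 = 134 days.
134 mod 7 = 1, so 1 day after Saturday is Sunday.

Sunday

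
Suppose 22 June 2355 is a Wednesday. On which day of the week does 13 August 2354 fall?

Count forward from the earlier date (August 13, 2354) to the later (June 22, 2355):
Day-of-year of August 13, 2354: 225.
Day-of-year of June 22, 2355: 173.
2354 has 365 days, so 365 − 225 = 140 days remain in 2354.
Total: 140 + 173 = 313 days.
313 mod 7 = 5, so 5 days before Wednesday is Friday.

Friday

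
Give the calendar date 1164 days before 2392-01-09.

2388-11-01

Count 1164 days before January 9, 2392:
Day-of-year of November 1, 2388: 306.
Day-of-year of January 9, 2392: 9.
2388 has 366 days, so 366 − 306 = 60 days remain in 2388.
Full years: 2389: 365; 2390: 365; 2391: 365. Sum = 1095.
Total: 60 + 1095 + 9 = 1164 days.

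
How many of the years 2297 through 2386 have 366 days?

21

Years divisible by 4: 2300, 2304, …, 2384 — 22 in all.
Of these, 2300 is divisible by 100 but not 400, so not leap.
Leap years: 22 − 1 = 21.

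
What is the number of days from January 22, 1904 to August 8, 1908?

January 22, 1904 → January 22, 1905: 366 days (1904 is a leap year).
January 22, 1905 → January 22, 1906: 365 days.
January 22, 1906 → January 22, 1907: 365 days.
January 22, 1907 → January 22, 1908: 365 days.
January 1908: 31 − 22 = 9 days remain.
Then February 1908 (29), March (31), April (30), May (31), June (30), July (31): 29 + 31 + 30 + 31 + 30 + 31 = 182 days.
August 1–8, 1908: 8 days.
Residual: 199 days.
Total: 1660 days.

1660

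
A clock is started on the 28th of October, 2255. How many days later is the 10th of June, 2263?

From October 28, 2255 to October 28, 2262: 7 years, of which 2 contain a Feb 29 — 5×365 + 2×366 = 2557 days.
October 2262: 31 − 28 = 3 days remain.
Then November (30), December (31), January (31), February 2263 (28), March (31), April (30), May (31): 30 + 31 + 31 + 28 + 31 + 30 + 31 = 212 days.
June 1–10, 2263: 10 days.
Residual: 225 days.
Total: 2782 days.

2782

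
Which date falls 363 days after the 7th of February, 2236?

the 4th of February, 2237

Count 363 days after February 7, 2236:
Day-of-year of February 7, 2236: 38.
Day-of-year of February 4, 2237: 35.
2236 has 366 days, so 366 − 38 = 328 days remain in 2236.
Total: 328 + 35 = 363 days.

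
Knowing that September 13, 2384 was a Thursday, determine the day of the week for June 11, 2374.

Count forward from the earlier date (June 11, 2374) to the later (September 13, 2384):
Day-of-year of June 11, 2374: 162.
Day-of-year of September 13, 2384: 257.
2374 has 365 days, so 365 − 162 = 203 days remain in 2374.
Full years 2375–2383: 7 common + 2 leap = 7×365 + 2×366 = 3287 days.
Total: 203 + 3287 + 257 = 3747 days.
3747 mod 7 = 2, so 2 days before Thursday is Tuesday.

Tuesday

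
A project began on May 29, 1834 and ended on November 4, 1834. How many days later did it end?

159

May 1834: 31 − 29 = 2 days remain.
Then June (30), July (31), August (31), September (30), October (31): 30 + 31 + 31 + 30 + 31 = 153 days.
November 1–4, 1834: 4 days.
Total: 2 + 153 + 4 = 159 days.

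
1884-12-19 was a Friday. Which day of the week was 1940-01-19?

Day-of-year of December 19, 1884: 354.
Day-of-year of January 19, 1940: 19.
1884 has 366 days, so 366 − 354 = 12 days remain in 1884.
Full years 1885–1939: 43 common + 12 leap = 43×365 + 12×366 = 20087 days.
Total: 12 + 20087 + 19 = 20118 days.
20118 is a multiple of 7, so 1940-01-19 falls on the same weekday: Friday.

Friday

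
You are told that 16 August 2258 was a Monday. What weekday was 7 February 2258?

Count forward from the earlier date (February 7, 2258) to the later (August 16, 2258):
February 2258: 28 − 7 = 21 days remain (2258 is not a leap year, so February has 28 days).
Then March (31), April (30), May (31), June (30), July (31): 31 + 30 + 31 + 30 + 31 = 153 days.
August 1–16, 2258: 16 days.
Total: 21 + 153 + 16 = 190 days.
190 mod 7 = 1, so 1 day before Monday is Sunday.

Sunday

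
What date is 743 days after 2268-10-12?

2270-10-25

Count 743 days after October 12, 2268:
October 12, 2268 → October 12, 2269: 365 days.
October 12, 2269 → October 12, 2270: 365 days.
Within October 2270: 25 − 12 = 13 days.
Total: 743 days.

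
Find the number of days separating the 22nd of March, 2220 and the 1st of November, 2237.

6433

Day-of-year of March 22, 2220: 82.
Day-of-year of November 1, 2237: 305.
2220 has 366 days, so 366 − 82 = 284 days remain in 2220.
Full years 2221–2236: 12 common + 4 leap = 12×365 + 4×366 = 5844 days.
Total: 284 + 5844 + 305 = 6433 days.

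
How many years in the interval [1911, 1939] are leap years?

7

Years divisible by 4 in [1911, 1939]: 1912, 1916, 1920, 1924, 1928, 1932, 1936.
No century exceptions apply. Count: 7.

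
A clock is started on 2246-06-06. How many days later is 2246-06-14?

Within June 2246: 14 − 6 = 8 days.

8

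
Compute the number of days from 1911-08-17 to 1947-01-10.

Day-of-year of August 17, 1911: 229.
Day-of-year of January 10, 1947: 10.
1911 has 365 days, so 365 − 229 = 136 days remain in 1911.
Full years 1912–1946: 26 common + 9 leap = 26×365 + 9×366 = 12784 days.
Total: 136 + 12784 + 10 = 12930 days.

12930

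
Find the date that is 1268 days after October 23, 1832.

April 13, 1836

Count 1268 days after October 23, 1832:
Day-of-year of October 23, 1832: 297.
Day-of-year of April 13, 1836: 104.
1832 has 366 days, so 366 − 297 = 69 days remain in 1832.
Full years: 1833: 365; 1834: 365; 1835: 365. Sum = 1095.
Total: 69 + 1095 + 104 = 1268 days.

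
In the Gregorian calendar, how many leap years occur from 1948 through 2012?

Years divisible by 4: 1948, 1952, …, 2012 — 17 in all.
2000 is divisible by 400, so still leap.
No century exceptions apply. Count: 17.

17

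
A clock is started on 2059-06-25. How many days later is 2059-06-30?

Within June 2059: 30 − 25 = 5 days.

5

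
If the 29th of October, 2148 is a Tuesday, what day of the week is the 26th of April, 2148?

Friday

Count forward from the earlier date (April 26, 2148) to the later (October 29, 2148):
April 2148: 30 − 26 = 4 days remain.
Then May (31), June (30), July (31), August (31), September (30): 31 + 30 + 31 + 31 + 30 = 153 days.
October 1–29, 2148: 29 days.
Total: 4 + 153 + 29 = 186 days.
186 mod 7 = 4, so 4 days before Tuesday is Friday.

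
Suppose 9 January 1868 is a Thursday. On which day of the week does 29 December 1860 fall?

Saturday

Count forward from the earlier date (December 29, 1860) to the later (January 9, 1868):
From December 29, 1860 to December 29, 1867: 7 years, of which 1 contains a Feb 29 — 6×365 + 1×366 = 2556 days.
December 1867: 31 − 29 = 2 days remain.
January 1–9, 1868: 9 days.
Residual: 11 days.
Total: 2567 days.
2567 mod 7 = 5, so 5 days before Thursday is Saturday.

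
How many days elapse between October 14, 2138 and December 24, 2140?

802

October 2138: 31 − 14 = 17 days remain.
Then 25 full months totalling 761 days.
December 1–24, 2140: 24 days.
Total: 17 + 761 + 24 = 802 days.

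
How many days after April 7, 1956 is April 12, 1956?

Within April 1956: 12 − 7 = 5 days.

5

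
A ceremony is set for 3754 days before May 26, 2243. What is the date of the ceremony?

February 13, 2233

Count 3754 days before May 26, 2243:
Day-of-year of February 13, 2233: 44.
Day-of-year of May 26, 2243: 146.
2233 has 365 days, so 365 − 44 = 321 days remain in 2233.
Full years 2234–2242: 7 common + 2 leap = 7×365 + 2×366 = 3287 days.
Total: 321 + 3287 + 146 = 3754 days.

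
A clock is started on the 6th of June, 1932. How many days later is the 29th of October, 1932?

145

June 1932: 30 − 6 = 24 days remain.
Then July (31), August (31), September (30): 31 + 31 + 30 = 92 days.
October 1–29, 1932: 29 days.
Total: 24 + 92 + 29 = 145 days.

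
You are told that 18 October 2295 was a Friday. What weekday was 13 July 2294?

Count forward from the earlier date (July 13, 2294) to the later (October 18, 2295):
July 2294: 31 − 13 = 18 days remain.
Then 14 full months totalling 426 days.
October 1–18, 2295: 18 days.
Total: 18 + 426 + 18 = 462 days.
462 is a multiple of 7, so 13 July 2294 falls on the same weekday: Friday.

Friday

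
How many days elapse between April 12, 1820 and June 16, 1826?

2256

April 12, 1820 → April 12, 1821: 365 days.
April 12, 1821 → April 12, 1822: 365 days.
April 12, 1822 → April 12, 1823: 365 days.
April 12, 1823 → April 12, 1824: 366 days (1824 is a leap year).
April 12, 1824 → April 12, 1825: 365 days.
April 12, 1825 → April 12, 1826: 365 days.
April 1826: 30 − 12 = 18 days remain.
Then May (31): 31 days.
June 1–16, 1826: 16 days.
Residual: 65 days.
Total: 2256 days.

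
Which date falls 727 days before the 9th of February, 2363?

the 12th of February, 2361

Count 727 days before February 9, 2363:
February 12, 2361 → February 12, 2362: 365 days.
February 2362: 28 − 12 = 16 days remain (2362 is not a leap year, so February has 28 days).
Then 11 full months totalling 337 days.
February 1–9, 2363: 9 days (2363 is not a leap year).
Residual: 362 days.
Total: 727 days.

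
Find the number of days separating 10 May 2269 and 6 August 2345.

Day-of-year of May 10, 2269: 130.
Day-of-year of August 6, 2345: 218.
2269 has 365 days, so 365 − 130 = 235 days remain in 2269.
Full years 2270–2344: 57 common + 18 leap = 57×365 + 18×366 = 27393 days.
Total: 235 + 27393 + 218 = 27846 days.

27846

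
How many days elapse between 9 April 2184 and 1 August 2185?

479

April 9, 2184 → April 9, 2185: 365 days.
April 2185: 30 − 9 = 21 days remain.
Then May (31), June (30), July (31): 31 + 30 + 31 = 92 days.
August 1, 2185: 1 day.
Residual: 114 days.
Total: 479 days.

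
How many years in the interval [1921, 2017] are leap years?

24

Years divisible by 4: 1924, 1928, …, 2016 — 24 in all.
2000 is divisible by 400, so still leap.
No century exceptions apply. Count: 24.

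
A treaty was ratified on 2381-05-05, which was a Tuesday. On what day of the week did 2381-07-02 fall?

Thursday

May 2381: 31 − 5 = 26 days remain.
Then June (30): 30 days.
July 1–2, 2381: 2 days.
Total: 26 + 30 + 2 = 58 days.
58 mod 7 = 2, so 2 days after Tuesday is Thursday.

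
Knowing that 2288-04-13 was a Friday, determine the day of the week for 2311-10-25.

Wednesday

Day-of-year of April 13, 2288: 104.
Day-of-year of October 25, 2311: 298.
2288 has 366 days, so 366 − 104 = 262 days remain in 2288.
Full years 2289–2310: 18 common + 4 leap = 18×365 + 4×366 = 8034 days.
Total: 262 + 8034 + 298 = 8594 days.
8594 mod 7 = 5, so 5 days after Friday is Wednesday.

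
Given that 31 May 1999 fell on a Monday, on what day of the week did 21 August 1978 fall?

Monday

Count forward from the earlier date (August 21, 1978) to the later (May 31, 1999):
From August 21, 1978 to August 21, 1998: 20 years, of which 5 contain a Feb 29 — 15×365 + 5×366 = 7305 days.
August 1998: 31 − 21 = 10 days remain.
Then September (30), October (31), November (30), December (31), January (31), February 1999 (28), March (31), April (30): 30 + 31 + 30 + 31 + 31 + 28 + 31 + 30 = 242 days.
May 1–31, 1999: 31 days.
Residual: 283 days.
Total: 7588 days.
7588 is a multiple of 7, so 21 August 1978 falls on the same weekday: Monday.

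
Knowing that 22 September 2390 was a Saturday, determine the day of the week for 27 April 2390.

Count forward from the earlier date (April 27, 2390) to the later (September 22, 2390):
April 2390: 30 − 27 = 3 days remain.
Then May (31), June (30), July (31), August (31): 31 + 30 + 31 + 31 = 123 days.
September 1–22, 2390: 22 days.
Total: 3 + 123 + 22 = 148 days.
148 mod 7 = 1, so 1 day before Saturday is Friday.

Friday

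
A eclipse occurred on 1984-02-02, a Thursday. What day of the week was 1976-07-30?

Friday

Count forward from the earlier date (July 30, 1976) to the later (February 2, 1984):
Day-of-year of July 30, 1976: 212.
Day-of-year of February 2, 1984: 33.
1976 has 366 days, so 366 − 212 = 154 days remain in 1976.
Full years 1977–1983: 6 common + 1 leap = 6×365 + 1×366 = 2556 days.
Total: 154 + 2556 + 33 = 2743 days.
2743 mod 7 = 6, so 6 days before Thursday is Friday.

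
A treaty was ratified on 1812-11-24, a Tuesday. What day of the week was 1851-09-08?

From November 24, 1812 to November 24, 1850: 38 years, of which 9 contain a Feb 29 — 29×365 + 9×366 = 13879 days.
November 1850: 30 − 24 = 6 days remain.
Then 9 full months totalling 274 days.
September 1–8, 1851: 8 days.
Residual: 288 days.
Total: 14167 days.
14167 mod 7 = 6, so 6 days after Tuesday is Monday.

Monday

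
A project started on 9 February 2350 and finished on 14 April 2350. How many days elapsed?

64

February 2350: 28 − 9 = 19 days remain (2350 is not a leap year, so February has 28 days).
Then March (31): 31 days.
April 1–14, 2350: 14 days.
Total: 19 + 31 + 14 = 64 days.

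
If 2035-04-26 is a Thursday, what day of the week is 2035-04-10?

Tuesday

Count forward from the earlier date (April 10, 2035) to the later (April 26, 2035):
Within April 2035: 26 − 10 = 16 days.
16 mod 7 = 2, so 2 days before Thursday is Tuesday.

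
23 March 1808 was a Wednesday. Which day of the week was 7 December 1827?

Day-of-year of March 23, 1808: 83.
Day-of-year of December 7, 1827: 341.
1808 has 366 days, so 366 − 83 = 283 days remain in 1808.
Full years 1809–1826: 14 common + 4 leap = 14×365 + 4×366 = 6574 days.
Total: 283 + 6574 + 341 = 7198 days.
7198 mod 7 = 2, so 2 days after Wednesday is Friday.

Friday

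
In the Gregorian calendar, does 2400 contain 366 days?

2400 is a leap year (divisible by 400).

Yes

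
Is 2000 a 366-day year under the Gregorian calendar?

Yes

2000 is a leap year (divisible by 400).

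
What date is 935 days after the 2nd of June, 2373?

the 24th of December, 2375

Count 935 days after June 2, 2373:
June 2373: 30 − 2 = 28 days remain.
Then 29 full months totalling 883 days.
December 1–24, 2375: 24 days.
Total: 28 + 883 + 24 = 935 days.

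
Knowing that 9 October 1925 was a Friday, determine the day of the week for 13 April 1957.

Day-of-year of October 9, 1925: 282.
Day-of-year of April 13, 1957: 103.
1925 has 365 days, so 365 − 282 = 83 days remain in 1925.
Full years 1926–1956: 23 common + 8 leap = 23×365 + 8×366 = 11323 days.
Total: 83 + 11323 + 103 = 11509 days.
11509 mod 7 = 1, so 1 day after Friday is Saturday.

Saturday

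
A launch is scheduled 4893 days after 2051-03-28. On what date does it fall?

2064-08-19

Count 4893 days after March 28, 2051:
From March 28, 2051 to March 28, 2064: 13 years, of which 4 contain a Feb 29 — 9×365 + 4×366 = 4749 days.
March 2064: 31 − 28 = 3 days remain.
Then April (30), May (31), June (30), July (31): 30 + 31 + 30 + 31 = 122 days.
August 1–19, 2064: 19 days.
Residual: 144 days.
Total: 4893 days.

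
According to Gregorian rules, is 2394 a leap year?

2394 is not a leap year.

No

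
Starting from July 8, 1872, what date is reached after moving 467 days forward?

October 18, 1873

Count 467 days after July 8, 1872:
Day-of-year of July 8, 1872: 190.
Day-of-year of October 18, 1873: 291.
1872 has 366 days, so 366 − 190 = 176 days remain in 1872.
Total: 176 + 291 = 467 days.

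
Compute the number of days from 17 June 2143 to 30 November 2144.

532

June 17, 2143 → June 17, 2144: 366 days (2144 is a leap year).
June 2144: 30 − 17 = 13 days remain.
Then July (31), August (31), September (30), October (31): 31 + 31 + 30 + 31 = 123 days.
November 1–30, 2144: 30 days.
Residual: 166 days.
Total: 532 days.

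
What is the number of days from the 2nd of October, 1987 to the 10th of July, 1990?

Day-of-year of October 2, 1987: 275.
Day-of-year of July 10, 1990: 191.
1987 has 365 days, so 365 − 275 = 90 days remain in 1987.
Full years: 1988: 366; 1989: 365. Sum = 731.
Total: 90 + 731 + 191 = 1012 days.

1012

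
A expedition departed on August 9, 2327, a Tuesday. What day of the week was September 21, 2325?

Count forward from the earlier date (September 21, 2325) to the later (August 9, 2327):
September 21, 2325 → September 21, 2326: 365 days.
September 2326: 30 − 21 = 9 days remain.
Then 10 full months totalling 304 days.
August 1–9, 2327: 9 days.
Residual: 322 days.
Total: 687 days.
687 mod 7 = 1, so 1 day before Tuesday is Monday.

Monday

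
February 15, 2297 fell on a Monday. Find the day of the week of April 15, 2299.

Saturday

February 15, 2297 → February 15, 2298: 365 days.
February 15, 2298 → February 15, 2299: 365 days.
February 2299: 28 − 15 = 13 days remain (2299 is not a leap year, so February has 28 days).
Then March (31): 31 days.
April 1–15, 2299: 15 days.
Residual: 59 days.
Total: 789 days.
789 mod 7 = 5, so 5 days after Monday is Saturday.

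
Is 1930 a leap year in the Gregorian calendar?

No

1930 is not a leap year.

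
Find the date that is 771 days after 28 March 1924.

8 May 1926

Count 771 days after March 28, 1924:
March 1924: 31 − 28 = 3 days remain.
Then 25 full months totalling 760 days.
May 1–8, 1926: 8 days.
Total: 3 + 760 + 8 = 771 days.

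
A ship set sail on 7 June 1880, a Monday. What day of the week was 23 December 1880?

Thursday

June 1880: 30 − 7 = 23 days remain.
Then July (31), August (31), September (30), October (31), November (30): 31 + 31 + 30 + 31 + 30 = 153 days.
December 1–23, 1880: 23 days.
Total: 23 + 153 + 23 = 199 days.
199 mod 7 = 3, so 3 days after Monday is Thursday.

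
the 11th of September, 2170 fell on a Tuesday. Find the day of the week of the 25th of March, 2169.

Saturday

Count forward from the earlier date (March 25, 2169) to the later (September 11, 2170):
March 25, 2169 → March 25, 2170: 365 days.
March 2170: 31 − 25 = 6 days remain.
Then April (30), May (31), June (30), July (31), August (31): 30 + 31 + 30 + 31 + 31 = 153 days.
September 1–11, 2170: 11 days.
Residual: 170 days.
Total: 535 days.
535 mod 7 = 3, so 3 days before Tuesday is Saturday.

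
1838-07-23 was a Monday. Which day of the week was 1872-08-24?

Saturday

From July 23, 1838 to July 23, 1872: 34 years, of which 9 contain a Feb 29 — 25×365 + 9×366 = 12419 days.
July 1872: 31 − 23 = 8 days remain.
August 1–24, 1872: 24 days.
Residual: 32 days.
Total: 12451 days.
12451 mod 7 = 5, so 5 days after Monday is Saturday.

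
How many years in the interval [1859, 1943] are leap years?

Years divisible by 4: 1860, 1864, …, 1940 — 21 in all.
Of these, 1900 is divisible by 100 but not 400, so not leap.
Leap years: 21 − 1 = 20.

20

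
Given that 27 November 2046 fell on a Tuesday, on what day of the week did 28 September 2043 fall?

Monday

Count forward from the earlier date (September 28, 2043) to the later (November 27, 2046):
Day-of-year of September 28, 2043: 271.
Day-of-year of November 27, 2046: 331.
2043 has 365 days, so 365 − 271 = 94 days remain in 2043.
Full years: 2044: 366; 2045: 365. Sum = 731.
Total: 94 + 731 + 331 = 1156 days.
1156 mod 7 = 1, so 1 day before Tuesday is Monday.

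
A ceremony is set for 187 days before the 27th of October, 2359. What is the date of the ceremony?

the 23rd of April, 2359

Count 187 days before October 27, 2359:
April 2359: 30 − 23 = 7 days remain.
Then May (31), June (30), July (31), August (31), September (30): 31 + 30 + 31 + 31 + 30 = 153 days.
October 1–27, 2359: 27 days.
Total: 7 + 153 + 27 = 187 days.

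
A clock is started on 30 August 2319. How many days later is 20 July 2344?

From August 30, 2319 to August 30, 2343: 24 years, of which 6 contain a Feb 29 — 18×365 + 6×366 = 8766 days.
August 2343: 31 − 30 = 1 day remains.
Then 10 full months totalling 304 days.
July 1–20, 2344: 20 days.
Residual: 325 days.
Total: 9091 days.

9091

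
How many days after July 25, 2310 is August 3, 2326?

5853

Day-of-year of July 25, 2310: 206.
Day-of-year of August 3, 2326: 215.
2310 has 365 days, so 365 − 206 = 159 days remain in 2310.
Full years 2311–2325: 11 common + 4 leap = 11×365 + 4×366 = 5479 days.
Total: 159 + 5479 + 215 = 5853 days.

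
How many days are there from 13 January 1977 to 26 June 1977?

164

January 1977: 31 − 13 = 18 days remain.
Then February 1977 (28), March (31), April (30), May (31): 28 + 31 + 30 + 31 = 120 days.
June 1–26, 1977: 26 days.
Total: 18 + 120 + 26 = 164 days.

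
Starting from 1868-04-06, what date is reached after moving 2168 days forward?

1874-03-14

Count 2168 days after April 6, 1868:
Day-of-year of April 6, 1868: 97.
Day-of-year of March 14, 1874: 73.
1868 has 366 days, so 366 − 97 = 269 days remain in 1868.
Full years: 1869: 365; 1870: 365; 1871: 365; 1872: 366; 1873: 365. Sum = 1826.
Total: 269 + 1826 + 73 = 2168 days.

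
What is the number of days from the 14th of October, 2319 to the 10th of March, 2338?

6722

From October 14, 2319 to October 14, 2337: 18 years, of which 5 contain a Feb 29 — 13×365 + 5×366 = 6575 days.
October 2337: 31 − 14 = 17 days remain.
Then November (30), December (31), January (31), February 2338 (28): 30 + 31 + 31 + 28 = 120 days.
March 1–10, 2338: 10 days.
Residual: 147 days.
Total: 6722 days.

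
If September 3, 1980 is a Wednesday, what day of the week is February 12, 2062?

From September 3, 1980 to September 3, 2061: 81 years, of which 20 contain a Feb 29 — 61×365 + 20×366 = 29585 days.
(2000 is a leap year (divisible by 400).)
September 2061: 30 − 3 = 27 days remain.
Then October (31), November (30), December (31), January (31): 31 + 30 + 31 + 31 = 123 days.
February 1–12, 2062: 12 days (2062 is not a leap year).
Residual: 162 days.
Total: 29747 days.
29747 mod 7 = 4, so 4 days after Wednesday is Sunday.

Sunday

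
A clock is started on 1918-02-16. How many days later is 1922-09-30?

1687

February 16, 1918 → February 16, 1919: 365 days.
February 16, 1919 → February 16, 1920: 365 days.
February 16, 1920 → February 16, 1921: 366 days (1920 is a leap year).
February 16, 1921 → February 16, 1922: 365 days.
February 1922: 28 − 16 = 12 days remain (1922 is not a leap year, so February has 28 days).
Then March (31), April (30), May (31), June (30), July (31), August (31): 31 + 30 + 31 + 30 + 31 + 31 = 184 days.
September 1–30, 1922: 30 days.
Residual: 226 days.
Total: 1687 days.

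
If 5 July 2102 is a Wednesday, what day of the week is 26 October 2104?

July 5, 2102 → July 5, 2103: 365 days.
July 5, 2103 → July 5, 2104: 366 days (2104 is a leap year).
July 2104: 31 − 5 = 26 days remain.
Then August (31), September (30): 31 + 30 = 61 days.
October 1–26, 2104: 26 days.
Residual: 113 days.
Total: 844 days.
844 mod 7 = 4, so 4 days after Wednesday is Sunday.

Sunday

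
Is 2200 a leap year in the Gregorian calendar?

2200 is not a leap year (divisible by 100 but not 400).

No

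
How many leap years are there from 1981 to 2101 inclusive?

Years divisible by 4: 1984, 1988, …, 2100 — 30 in all.
Of these, 2100 is divisible by 100 but not 400, so not leap.
2000 is divisible by 400, so still leap.
Leap years: 30 − 1 = 29.

29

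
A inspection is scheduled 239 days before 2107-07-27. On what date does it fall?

2106-11-30

Count 239 days before July 27, 2107:
Day-of-year of November 30, 2106: 334.
Day-of-year of July 27, 2107: 208.
2106 has 365 days, so 365 − 334 = 31 days remain in 2106.
Total: 31 + 208 = 239 days.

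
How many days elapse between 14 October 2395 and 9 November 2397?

757

Day-of-year of October 14, 2395: 287.
Day-of-year of November 9, 2397: 313.
2395 has 365 days, so 365 − 287 = 78 days remain in 2395.
Full years: 2396: 366. Sum = 366.
Total: 78 + 366 + 313 = 757 days.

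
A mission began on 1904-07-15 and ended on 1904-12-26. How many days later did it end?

164

July 1904: 31 − 15 = 16 days remain.
Then August (31), September (30), October (31), November (30): 31 + 30 + 31 + 30 = 122 days.
December 1–26, 1904: 26 days.
Total: 16 + 122 + 26 = 164 days.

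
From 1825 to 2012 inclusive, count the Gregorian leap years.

Years divisible by 4: 1828, 1832, …, 2012 — 47 in all.
Of these, 1900 is divisible by 100 but not 400, so not leap.
2000 is divisible by 400, so still leap.
Leap years: 47 − 1 = 46.

46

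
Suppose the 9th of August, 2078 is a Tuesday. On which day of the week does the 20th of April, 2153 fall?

From August 9, 2078 to August 9, 2152: 74 years, of which 18 contain a Feb 29 — 56×365 + 18×366 = 27028 days.
(2100 is not a leap year (divisible by 100 but not 400).)
August 2152: 31 − 9 = 22 days remain.
Then September (30), October (31), November (30), December (31), January (31), February 2153 (28), March (31): 30 + 31 + 30 + 31 + 31 + 28 + 31 = 212 days.
April 1–20, 2153: 20 days.
Residual: 254 days.
Total: 27282 days.
27282 mod 7 = 3, so 3 days after Tuesday is Friday.

Friday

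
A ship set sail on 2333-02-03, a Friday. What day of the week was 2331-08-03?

Count forward from the earlier date (August 3, 2331) to the later (February 3, 2333):
August 3, 2331 → August 3, 2332: 366 days (2332 is a leap year).
August 2332: 31 − 3 = 28 days remain.
Then September (30), October (31), November (30), December (31), January (31): 30 + 31 + 30 + 31 + 31 = 153 days.
February 1–3, 2333: 3 days (2333 is not a leap year).
Residual: 184 days.
Total: 550 days.
550 mod 7 = 4, so 4 days before Friday is Monday.

Monday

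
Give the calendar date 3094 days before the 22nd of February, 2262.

the 3rd of September, 2253

Count 3094 days before February 22, 2262:
Day-of-year of September 3, 2253: 246.
Day-of-year of February 22, 2262: 53.
2253 has 365 days, so 365 − 246 = 119 days remain in 2253.
Full years 2254–2261: 6 common + 2 leap = 6×365 + 2×366 = 2922 days.
Total: 119 + 2922 + 53 = 3094 days.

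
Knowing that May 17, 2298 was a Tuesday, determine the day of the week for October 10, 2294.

Count forward from the earlier date (October 10, 2294) to the later (May 17, 2298):
Day-of-year of October 10, 2294: 283.
Day-of-year of May 17, 2298: 137.
2294 has 365 days, so 365 − 283 = 82 days remain in 2294.
Full years: 2295: 365; 2296: 366; 2297: 365. Sum = 1096.
Total: 82 + 1096 + 137 = 1315 days.
1315 mod 7 = 6, so 6 days before Tuesday is Wednesday.

Wednesday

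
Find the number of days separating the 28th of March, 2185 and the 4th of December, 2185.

251

March 2185: 31 − 28 = 3 days remain.
Then April (30), May (31), June (30), July (31), August (31), September (30), October (31), November (30): 30 + 31 + 30 + 31 + 31 + 30 + 31 + 30 = 244 days.
December 1–4, 2185: 4 days.
Total: 3 + 244 + 4 = 251 days.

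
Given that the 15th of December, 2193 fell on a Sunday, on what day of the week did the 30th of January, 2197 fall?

Monday

Day-of-year of December 15, 2193: 349.
Day-of-year of January 30, 2197: 30.
2193 has 365 days, so 365 − 349 = 16 days remain in 2193.
Full years: 2194: 365; 2195: 365; 2196: 366. Sum = 1096.
Total: 16 + 1096 + 30 = 1142 days.
1142 mod 7 = 1, so 1 day after Sunday is Monday.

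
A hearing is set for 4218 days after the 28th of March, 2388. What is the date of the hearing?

the 15th of October, 2399

Count 4218 days after March 28, 2388:
Day-of-year of March 28, 2388: 88.
Day-of-year of October 15, 2399: 288.
2388 has 366 days, so 366 − 88 = 278 days remain in 2388.
Full years 2389–2398: 8 common + 2 leap = 8×365 + 2×366 = 3652 days.
Total: 278 + 3652 + 288 = 4218 days.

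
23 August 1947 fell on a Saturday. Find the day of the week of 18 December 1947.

August 1947: 31 − 23 = 8 days remain.
Then September (30), October (31), November (30): 30 + 31 + 30 = 91 days.
December 1–18, 1947: 18 days.
Total: 8 + 91 + 18 = 117 days.
117 mod 7 = 5, so 5 days after Saturday is Thursday.

Thursday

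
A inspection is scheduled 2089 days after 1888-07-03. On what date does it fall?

1894-03-23

Count 2089 days after July 3, 1888:
Day-of-year of July 3, 1888: 185.
Day-of-year of March 23, 1894: 82.
1888 has 366 days, so 366 − 185 = 181 days remain in 1888.
Full years: 1889: 365; 1890: 365; 1891: 365; 1892: 366; 1893: 365. Sum = 1826.
Total: 181 + 1826 + 82 = 2089 days.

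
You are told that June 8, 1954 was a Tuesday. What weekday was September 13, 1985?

Friday

Day-of-year of June 8, 1954: 159.
Day-of-year of September 13, 1985: 256.
1954 has 365 days, so 365 − 159 = 206 days remain in 1954.
Full years 1955–1984: 22 common + 8 leap = 22×365 + 8×366 = 10958 days.
Total: 206 + 10958 + 256 = 11420 days.
11420 mod 7 = 3, so 3 days after Tuesday is Friday.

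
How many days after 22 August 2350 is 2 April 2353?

954

Day-of-year of August 22, 2350: 234.
Day-of-year of April 2, 2353: 92.
2350 has 365 days, so 365 − 234 = 131 days remain in 2350.
Full years: 2351: 365; 2352: 366. Sum = 731.
Total: 131 + 731 + 92 = 954 days.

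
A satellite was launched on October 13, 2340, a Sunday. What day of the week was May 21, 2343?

Day-of-year of October 13, 2340: 287.
Day-of-year of May 21, 2343: 141.
2340 has 366 days, so 366 − 287 = 79 days remain in 2340.
Full years: 2341: 365; 2342: 365. Sum = 730.
Total: 79 + 730 + 141 = 950 days.
950 mod 7 = 5, so 5 days after Sunday is Friday.

Friday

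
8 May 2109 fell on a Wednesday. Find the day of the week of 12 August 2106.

Count forward from the earlier date (August 12, 2106) to the later (May 8, 2109):
Day-of-year of August 12, 2106: 224.
Day-of-year of May 8, 2109: 128.
2106 has 365 days, so 365 − 224 = 141 days remain in 2106.
Full years: 2107: 365; 2108: 366. Sum = 731.
Total: 141 + 731 + 128 = 1000 days.
1000 mod 7 = 6, so 6 days before Wednesday is Thursday.

Thursday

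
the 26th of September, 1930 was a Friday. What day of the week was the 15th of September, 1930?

Monday

Count forward from the earlier date (September 15, 1930) to the later (September 26, 1930):
Within September 1930: 26 − 15 = 11 days.
11 mod 7 = 4, so 4 days before Friday is Monday.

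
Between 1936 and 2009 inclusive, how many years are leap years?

19

Years divisible by 4: 1936, 1940, …, 2008 — 19 in all.
2000 is divisible by 400, so still leap.
No century exceptions apply. Count: 19.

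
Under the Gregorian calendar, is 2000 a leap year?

2000 is a leap year (divisible by 400).

Yes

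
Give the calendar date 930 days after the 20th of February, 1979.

the 7th of September, 1981

Count 930 days after February 20, 1979:
February 20, 1979 → February 20, 1980: 365 days.
February 20, 1980 → February 20, 1981: 366 days (1980 is a leap year).
February 1981: 28 − 20 = 8 days remain (1981 is not a leap year, so February has 28 days).
Then March (31), April (30), May (31), June (30), July (31), August (31): 31 + 30 + 31 + 30 + 31 + 31 = 184 days.
September 1–7, 1981: 7 days.
Residual: 199 days.
Total: 930 days.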